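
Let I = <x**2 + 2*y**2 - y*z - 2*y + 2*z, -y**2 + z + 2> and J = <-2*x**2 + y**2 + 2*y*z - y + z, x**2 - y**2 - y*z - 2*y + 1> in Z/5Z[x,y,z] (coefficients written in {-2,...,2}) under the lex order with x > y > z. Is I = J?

Yes, the ideals are equal.

Two ideals are equal iff their reduced Gröbner bases coincide (the reduced basis is unique for a fixed ordering).
Buchberger on the first generating set:
f_1 = x**2 + 2*y**2 - y*z - 2*y + 2*z, LT = x**2.
f_2 = -y**2 + z + 2, LT = y**2.

The S-polynomials (S(f_1,f_2)) all reduce to 0 modulo the current basis, so we have a Gröbner basis.
Inter-reduce: drop elements whose leading term is divisible by another's, tail-reduce, and make monic.
Reduced Gröbner basis: {x**2 - y*z - 2*y - z - 1, y**2 - z - 2}.

Buchberger on the second generating set:
h_1 = -2*x**2 + y**2 + 2*y*z - y + z, LT = x**2.
h_2 = x**2 - y**2 - y*z - 2*y + 1, LT = x**2.

S(h_1,h_2): lcm = x**2. S = -2*y**2 + 2*z - 1.
  leading term y**2: no divisor's leading term divides it; move -2*y**2 to the remainder.
  leading term z: no divisor's leading term divides it; move 2*z to the remainder.
  leading term 1: no divisor's leading term divides it; move -1 to the remainder.
  remainder -2*y**2 + 2*z - 1 ≠ 0; add k_3 = -2*y**2 + 2*z - 1 to the basis.

The other S-polynomials (S(h_1,k_3), S(h_2,k_3)) all reduce to 0 modulo the current basis, so we have a Gröbner basis.
Inter-reduce: drop elements whose leading term is divisible by another's, tail-reduce, and make monic.
Reduced Gröbner basis: {x**2 - y*z - 2*y - z - 1, y**2 - z - 2}.

Same reduced basis, so the two generating sets span the same ideal.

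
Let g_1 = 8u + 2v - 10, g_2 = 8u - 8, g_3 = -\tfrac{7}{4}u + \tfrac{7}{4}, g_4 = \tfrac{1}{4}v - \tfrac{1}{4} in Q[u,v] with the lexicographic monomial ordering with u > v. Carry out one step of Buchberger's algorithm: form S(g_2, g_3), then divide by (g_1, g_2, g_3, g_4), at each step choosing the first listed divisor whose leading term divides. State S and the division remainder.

lcm(LM(g_2), LM(g_3)) = u.
S = (lcm/LT(g_2))·g_2 − (lcm/LT(g_3))·g_3 = 0.
Reduce S modulo (g_1, g_2, g_3, g_4) in that order:
The remainder is 0, so this S-polynomial contributes no new basis element.

S(g_2, g_3) = 0; remainder on division = 0.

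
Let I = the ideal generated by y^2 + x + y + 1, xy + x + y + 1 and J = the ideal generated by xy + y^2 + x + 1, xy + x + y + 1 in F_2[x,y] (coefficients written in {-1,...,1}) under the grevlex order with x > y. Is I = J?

Equality of ideals is decidable: compute both reduced Gröbner bases (unique for the ordering) and check whether they agree.
Buchberger on the first generating set:
f_1 = y^2 + x + y + 1, LT = y^2.
f_2 = xy + x + y + 1, LT = xy.

S(f_1,f_2): lcm = xy^2. S = x^2 + y^2 + x + y.
  reduce S modulo (f_1, f_2):
  remainder x^2 + 1 ≠ 0; add g_3 = x^2 + 1 to the basis.

The other S-polynomials (S(f_1,g_3), S(f_2,g_3)) all reduce to 0 modulo the current basis, so we have a Gröbner basis.
Inter-reduce: drop elements whose leading term is divisible by another's, tail-reduce, and make monic.
Reduced Gröbner basis: {x^2 + 1, xy + x + y + 1, y^2 + x + y + 1}.

Buchberger on the second generating set:
h_1 = xy + y^2 + x + 1, LT = xy.
h_2 = xy + x + y + 1, LT = xy.

S(h_1,h_2): lcm = xy. S = y^2 + y.
  reduce S modulo (h_1, h_2):
  remainder y^2 + y ≠ 0; add k_3 = y^2 + y to the basis.

The other S-polynomials (S(h_1,k_3), S(h_2,k_3)) all reduce to 0 modulo the current basis, so we have a Gröbner basis.
Inter-reduce: drop elements whose leading term is divisible by another's, tail-reduce, and make monic.
Reduced Gröbner basis: {xy + x + y + 1, y^2 + y}.

The bases are distinct; the ideals are different.

No, the ideals differ.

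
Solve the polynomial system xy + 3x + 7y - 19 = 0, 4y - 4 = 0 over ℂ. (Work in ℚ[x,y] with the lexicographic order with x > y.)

Compute a lex Gröbner basis by Buchberger's algorithm.
f_1 = xy + 3x + 7y - 19, LT = xy.
f_2 = 4y - 4, LT = y.

S(f_1,f_2): lcm = xy. S = 4x + 7y - 19.
  leading term x: no divisor's leading term divides it; move 4x to the remainder.
  leading term y: subtract (7/4)·f_2 from 7y - 19 → -12
  leading term 1: no divisor's leading term divides it; move -12 to the remainder.
  remainder 4x - 12 ≠ 0; add h_3 = 4x - 12 to the basis.

The other S-polynomials (S(f_1,h_3), S(f_2,h_3)) all reduce to 0 modulo the current basis, so we have a Gröbner basis.
Inter-reduce: drop elements whose leading term is divisible by another's, tail-reduce, and make monic.
Reduced Gröbner basis: {x - 3, y - 1}.

Since the basis is lex-ordered, y - 1 is univariate in y. Its roots are {1}. Back-substituting each root into the other basis elements fixes the other coordinates.
  y = 1: the earlier basis element becomes x - 3 = 0, giving x = 3 — point (3, 1).
Substituting each solution back into the original system confirms all equations vanish.
This is the nonlinear analogue of row-reducing a linear system.

{(3, 1)}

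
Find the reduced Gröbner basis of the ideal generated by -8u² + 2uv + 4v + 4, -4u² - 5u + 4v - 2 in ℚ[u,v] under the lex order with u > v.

G = {u + 1/14v² - 1/7v + ¾, v³ + 3v² + 57/2v - 7/2}

f_1 = -8u² + 2uv + 4v + 4, LT = u².
f_2 = -4u² - 5u + 4v - 2, LT = u².

S(f_1,f_2): lcm = u². S = -¼uv - 5/4u + ½v - 1.
  reduce S modulo (f_1, f_2):
  remainder -¼uv - 5/4u + ½v - 1 ≠ 0; add g_3 = -¼uv - 5/4u + ½v - 1 to the basis.

S(f_1,g_3): lcm = u²v. S = -5u² - ¼uv² + 2uv - 4u - ½v² - ½v.
  reduce S modulo (f_1, f_2, g_3):
  remainder -14u - v² + 2v - 21/2 ≠ 0; add g_4 = -14u - v² + 2v - 21/2 to the basis.

S(g_3,g_4): lcm = uv. S = 5u - 1/14v³ + 1/7v² - 11/4v + 4.
  reduce S modulo (f_1, f_2, g_3, g_4):
  remainder -1/14v³ - 3/14v² - 57/28v + ¼ ≠ 0; add g_5 = -1/14v³ - 3/14v² - 57/28v + ¼ to the basis.

The other S-polynomials (S(f_2,g_3), S(f_1,g_4), S(f_2,g_4), S(f_1,g_5), S(f_2,g_5), S(g_3,g_5), S(g_4,g_5)) all reduce to 0 modulo the current basis, so we have a Gröbner basis.
Inter-reduce: drop elements whose leading term is divisible by another's, tail-reduce, and make monic.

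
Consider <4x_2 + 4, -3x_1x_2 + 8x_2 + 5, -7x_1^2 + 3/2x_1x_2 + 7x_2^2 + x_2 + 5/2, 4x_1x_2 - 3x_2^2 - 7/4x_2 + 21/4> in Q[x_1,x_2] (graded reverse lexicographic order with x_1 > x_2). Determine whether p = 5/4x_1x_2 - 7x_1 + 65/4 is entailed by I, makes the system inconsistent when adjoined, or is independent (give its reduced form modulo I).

Adjoining 5/4x_1x_2 - 7x_1 + 65/4 makes the ideal the whole ring: the system is inconsistent.

First compute the reduced Gröbner basis of I by Buchberger's algorithm.
f_1 = 4x_2 + 4, LT = x_2.
f_2 = -3x_1x_2 + 8x_2 + 5, LT = x_1x_2.
f_3 = -7x_1^2 + 3/2x_1x_2 + 7x_2^2 + x_2 + 5/2, LT = x_1^2.
f_4 = 4x_1x_2 - 3x_2^2 - 7/4x_2 + 21/4, LT = x_1x_2.

S(f_1,f_2): lcm = x_1x_2. S = x_1 + 8/3x_2 + 5/3.
  leading term x_1: no divisor's leading term divides it; move x_1 to the remainder.
  leading term x_2: subtract (2/3)·f_1 from 8/3x_2 + 5/3 → -1
  leading term 1: no divisor's leading term divides it; move -1 to the remainder.
  remainder x_1 - 1 ≠ 0; add h_5 = x_1 - 1 to the basis.

S(f_1,f_3): leading monomials are coprime, so the S-polynomial reduces to 0 (Buchberger's first criterion).
S(f_1,f_4): lcm = x_1x_2. S = 3/4x_2^2 + x_1 + 7/16x_2 - 21/16.
  leading term x_2^2: subtract (3/16x_2)·f_1 from 3/4x_2^2 + x_1 + 7/16x_2 - 21/16 → x_1 - 5/16x_2 - 21/16
  leading term x_1: subtract (1)·h_5 from x_1 - 5/16x_2 - 21/16 → -5/16x_2 - 5/16
  leading term x_2: subtract (-5/64)·f_1 from -5/16x_2 - 5/16 → 0
  remainder 0.

S(f_2,f_3): lcm = x_1^2x_2. S = 3/14x_1x_2^2 + x_2^3 - 8/3x_1x_2 + 1/7x_2^2 - 5/3x_1 + 5/14x_2.
  leading term x_1x_2^2: subtract (3/56x_1x_2)·f_1 from 3/14x_1x_2^2 + x_2^3 - 8/3x_1x_2 + 1/7x_2^2 - 5/3x_1 + 5/14x_2 → x_2^3 - 121/42x_1x_2 + 1/7x_2^2 - 5/3x_1 + 5/14x_2
  leading term x_2^3: subtract (1/4x_2^2)·f_1 from x_2^3 - 121/42x_1x_2 + 1/7x_2^2 - 5/3x_1 + 5/14x_2 → -121/42x_1x_2 - 6/7x_2^2 - 5/3x_1 + 5/14x_2
  leading term x_1x_2: subtract (-121/168x_1)·f_1 from -121/42x_1x_2 - 6/7x_2^2 - 5/3x_1 + 5/14x_2 → -6/7x_2^2 + 17/14x_1 + 5/14x_2
  leading term x_2^2: subtract (-3/14x_2)·f_1 from -6/7x_2^2 + 17/14x_1 + 5/14x_2 → 17/14x_1 + 17/14x_2
  leading term x_1: subtract (17/14)·h_5 from 17/14x_1 + 17/14x_2 → 17/14x_2 + 17/14
  leading term x_2: subtract (17/56)·f_1 from 17/14x_2 + 17/14 → 0
  remainder 0.

S(f_2,f_4): lcm = x_1x_2. S = 3/4x_2^2 - 107/48x_2 - 143/48.
  leading term x_2^2: subtract (3/16x_2)·f_1 from 3/4x_2^2 - 107/48x_2 - 143/48 → -143/48x_2 - 143/48
  leading term x_2: subtract (-143/192)·f_1 from -143/48x_2 - 143/48 → 0
  remainder 0.

S(f_3,f_4): lcm = x_1^2x_2. S = 15/28x_1x_2^2 - x_2^3 + 7/16x_1x_2 - 1/7x_2^2 - 21/16x_1 - 5/14x_2.
  leading term x_1x_2^2: subtract (15/112x_1x_2)·f_1 from 15/28x_1x_2^2 - x_2^3 + 7/16x_1x_2 - 1/7x_2^2 - 21/16x_1 - 5/14x_2 → -x_2^3 - 11/112x_1x_2 - 1/7x_2^2 - 21/16x_1 - 5/14x_2
  leading term x_2^3: subtract (-1/4x_2^2)·f_1 from -x_2^3 - 11/112x_1x_2 - 1/7x_2^2 - 21/16x_1 - 5/14x_2 → -11/112x_1x_2 + 6/7x_2^2 - 21/16x_1 - 5/14x_2
  leading term x_1x_2: subtract (-11/448x_1)·f_1 from -11/112x_1x_2 + 6/7x_2^2 - 21/16x_1 - 5/14x_2 → 6/7x_2^2 - 17/14x_1 - 5/14x_2
  leading term x_2^2: subtract (3/14x_2)·f_1 from 6/7x_2^2 - 17/14x_1 - 5/14x_2 → -17/14x_1 - 17/14x_2
  leading term x_1: subtract (-17/14)·h_5 from -17/14x_1 - 17/14x_2 → -17/14x_2 - 17/14
  leading term x_2: subtract (-17/56)·f_1 from -17/14x_2 - 17/14 → 0
  remainder 0.

S(f_1,h_5): leading monomials are coprime, so the S-polynomial reduces to 0 (Buchberger's first criterion).
S(f_2,h_5): lcm = x_1x_2. S = -5/3x_2 - 5/3.
  leading term x_2: subtract (-5/12)·f_1 from -5/3x_2 - 5/3 → 0
  remainder 0.

S(f_3,h_5): lcm = x_1^2. S = -3/14x_1x_2 - x_2^2 + x_1 - 1/7x_2 - 5/14.
  leading term x_1x_2: subtract (-3/56x_1)·f_1 from -3/14x_1x_2 - x_2^2 + x_1 - 1/7x_2 - 5/14 → -x_2^2 + 17/14x_1 - 1/7x_2 - 5/14
  leading term x_2^2: subtract (-1/4x_2)·f_1 from -x_2^2 + 17/14x_1 - 1/7x_2 - 5/14 → 17/14x_1 + 6/7x_2 - 5/14
  leading term x_1: subtract (17/14)·h_5 from 17/14x_1 + 6/7x_2 - 5/14 → 6/7x_2 + 6/7
  leading term x_2: subtract (3/14)·f_1 from 6/7x_2 + 6/7 → 0
  remainder 0.

S(f_4,h_5): lcm = x_1x_2. S = -3/4x_2^2 + 9/16x_2 + 21/16.
  leading term x_2^2: subtract (-3/16x_2)·f_1 from -3/4x_2^2 + 9/16x_2 + 21/16 → 21/16x_2 + 21/16
  leading term x_2: subtract (21/64)·f_1 from 21/16x_2 + 21/16 → 0
  remainder 0.

Every S-polynomial of the final basis reduces to 0, so we have a Gröbner basis.
Inter-reduce: drop elements whose leading term is divisible by another's, tail-reduce, and make monic.
Reduced Gröbner basis: {x_1 - 1, x_2 + 1}.
Label its elements g_1 = x_1 - 1, g_2 = x_2 + 1.

Reduce p = 5/4x_1x_2 - 7x_1 + 65/4 modulo G:
  leading term x_1x_2: subtract (5/4x_2)·g_1 from 5/4x_1x_2 - 7x_1 + 65/4 → -7x_1 + 5/4x_2 + 65/4
  leading term x_1: subtract (-7)·g_1 from -7x_1 + 5/4x_2 + 65/4 → 5/4x_2 + 37/4
  leading term x_2: subtract (5/4)·g_2 from 5/4x_2 + 37/4 → 8
  leading term 1: no divisor's leading term divides it; move 8 to the remainder.
  normal form = 8.
The normal form is nonzero, so p ∉ I. Since p minus its normal form lies in I, I + (p) = I + (r) where r = 8; decide whether this ideal is the whole ring.
Here r = 8 is a nonzero constant, hence a unit: 1 ∈ I + (p), the Gröbner basis of I + (p) is {1}, and the enlarged system has no common solution — adjoining p is inconsistent.

The remainder on division by a Gröbner basis is unique — it is the normal form.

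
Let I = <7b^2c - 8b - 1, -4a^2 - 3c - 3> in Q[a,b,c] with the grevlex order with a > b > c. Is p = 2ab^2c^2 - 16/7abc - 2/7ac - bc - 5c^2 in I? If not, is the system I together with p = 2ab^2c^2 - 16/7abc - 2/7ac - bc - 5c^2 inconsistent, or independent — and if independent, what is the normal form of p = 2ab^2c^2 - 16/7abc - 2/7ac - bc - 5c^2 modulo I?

2ab^2c^2 - 16/7abc - 2/7ac - bc - 5c^2 is independent of I; its normal form modulo I is -bc - 5c^2.

First compute the reduced Gröbner basis of I by Buchberger's algorithm.
f_1 = 7b^2c - 8b - 1, LT = b^2c.
f_2 = -4a^2 - 3c - 3, LT = a^2.

The S-polynomials (S(f_1,f_2)) all reduce to 0 modulo the current basis, so we have a Gröbner basis.
Inter-reduce: drop elements whose leading term is divisible by another's, tail-reduce, and make monic.
Reduced Gröbner basis: {b^2c - 8/7b - 1/7, a^2 + 3/4c + 3/4}.
Label its elements g_1 = b^2c - 8/7b - 1/7, g_2 = a^2 + 3/4c + 3/4.

Reduce p = 2ab^2c^2 - 16/7abc - 2/7ac - bc - 5c^2 modulo G:
  leading term ab^2c^2: subtract (2ac)·g_1 from 2ab^2c^2 - 16/7abc - 2/7ac - bc - 5c^2 → -bc - 5c^2
  leading term bc: no divisor's leading term divides it; move -bc to the remainder.
  leading term c^2: no divisor's leading term divides it; move -5c^2 to the remainder.
  normal form = -bc - 5c^2.
The normal form is nonzero, so p ∉ I. Since p minus its normal form lies in I, I + (p) = I + (r) where r = -bc - 5c^2; decide whether this ideal is the whole ring.
Run Buchberger on G together with r (pairs among the g_i already reduce to 0 since G is a Gröbner basis):
g_1 = b^2c - 8/7b - 1/7, LT = b^2c.
g_2 = a^2 + 3/4c + 3/4, LT = a^2.
r = -bc - 5c^2, LT = bc.

S(g_1,r): lcm = b^2c. S = -5bc^2 - 8/7b - 1/7.
  leading term bc^2: subtract (5c)·r from -5bc^2 - 8/7b - 1/7 → 25c^3 - 8/7b - 1/7
  leading term c^3: no divisor's leading term divides it; move 25c^3 to the remainder.
  leading term b: no divisor's leading term divides it; move -8/7b to the remainder.
  leading term 1: no divisor's leading term divides it; move -1/7 to the remainder.
  remainder 25c^3 - 8/7b - 1/7 ≠ 0; add m_4 = 25c^3 - 8/7b - 1/7 to the basis.

S(g_1,m_4): lcm = b^2c^3. S = 8/175b^3 - 8/7bc^2 + 1/175b^2 - 1/7c^2.
  leading term b^3: no divisor's leading term divides it; move 8/175b^3 to the remainder.
  leading term bc^2: subtract (8/7c)·r from -8/7bc^2 + 1/175b^2 - 1/7c^2 → 40/7c^3 + 1/175b^2 - 1/7c^2
  leading term c^3: subtract (8/35)·m_4 from 40/7c^3 + 1/175b^2 - 1/7c^2 → 1/175b^2 - 1/7c^2 + 64/245b + 8/245
  leading term b^2: no divisor's leading term divides it; move 1/175b^2 to the remainder.
  leading term c^2: no divisor's leading term divides it; move -1/7c^2 to the remainder.
  leading term b: no divisor's leading term divides it; move 64/245b to the remainder.
  leading term 1: no divisor's leading term divides it; move 8/245 to the remainder.
  remainder 8/175b^3 + 1/175b^2 - 1/7c^2 + 64/245b + 8/245 ≠ 0; add m_5 = 8/175b^3 + 1/175b^2 - 1/7c^2 + 64/245b + 8/245 to the basis.

S(r,m_4): lcm = bc^3. S = 5c^4 + 8/175b^2 + 1/175b.
  leading term c^4: subtract (1/5c)·m_4 from 5c^4 + 8/175b^2 + 1/175b → 8/175b^2 + 8/35bc + 1/175b + 1/35c
  leading term b^2: no divisor's leading term divides it; move 8/175b^2 to the remainder.
  leading term bc: subtract (-8/35)·r from 8/35bc + 1/175b + 1/35c → -8/7c^2 + 1/175b + 1/35c
  leading term c^2: no divisor's leading term divides it; move -8/7c^2 to the remainder.
  leading term b: no divisor's leading term divides it; move 1/175b to the remainder.
  leading term c: no divisor's leading term divides it; move 1/35c to the remainder.
  remainder 8/175b^2 - 8/7c^2 + 1/175b + 1/35c ≠ 0; add m_6 = 8/175b^2 - 8/7c^2 + 1/175b + 1/35c to the basis.

The other S-polynomials (S(g_1,g_2), S(g_2,r), S(g_2,m_4), S(g_1,m_5), S(g_2,m_5), S(r,m_5), S(m_4,m_5), S(g_1,m_6), S(g_2,m_6), S(r,m_6), S(m_4,m_6), S(m_5,m_6)) all reduce to 0 modulo the current basis, so we have a Gröbner basis.
Inter-reduce: drop elements whose leading term is divisible by another's, tail-reduce, and make monic.
Reduced Gröbner basis: {c^3 - 8/175b - 1/175, a^2 + 3/4c + 3/4, b^2 - 25c^2 + 1/8b + 5/8c, bc + 5c^2}.
The reduced Gröbner basis of I + (p) is {c^3 - 8/175b - 1/175, a^2 + 3/4c + 3/4, b^2 - 25c^2 + 1/8b + 5/8c, bc + 5c^2} ≠ {1}, a proper ideal, so the enlarged system stays consistent: p is independent of I, with normal form -bc - 5c^2.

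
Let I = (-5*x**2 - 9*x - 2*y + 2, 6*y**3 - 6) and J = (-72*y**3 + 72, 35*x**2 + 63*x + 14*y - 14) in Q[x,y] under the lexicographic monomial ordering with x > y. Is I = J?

Yes, the ideals are equal.

Two ideals are equal iff their reduced Gröbner bases coincide (the reduced basis is unique for a fixed ordering).
Buchberger on the first generating set:
f_1 = -5*x**2 - 9*x - 2*y + 2, LT = x**2.
f_2 = 6*y**3 - 6, LT = y**3.

The S-polynomials (S(f_1,f_2)) all reduce to 0 modulo the current basis, so we have a Gröbner basis.
Inter-reduce: drop elements whose leading term is divisible by another's, tail-reduce, and make monic.
Reduced Gröbner basis: {x**2 + 9/5*x + 2/5*y - 2/5, y**3 - 1}.

Buchberger on the second generating set:
h_1 = -72*y**3 + 72, LT = y**3.
h_2 = 35*x**2 + 63*x + 14*y - 14, LT = x**2.

The S-polynomials (S(h_1,h_2)) all reduce to 0 modulo the current basis, so we have a Gröbner basis.
Inter-reduce: drop elements whose leading term is divisible by another's, tail-reduce, and make monic.
Reduced Gröbner basis: {x**2 + 9/5*x + 2/5*y - 2/5, y**3 - 1}.

These coincide, so the ideals are equal.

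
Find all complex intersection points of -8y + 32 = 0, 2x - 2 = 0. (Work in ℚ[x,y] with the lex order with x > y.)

{(1, 4)}

Compute a lex Gröbner basis by Buchberger's algorithm.
f_1 = -8y + 32, LT = y.
f_2 = 2x - 2, LT = x.

The S-polynomials (S(f_1,f_2)) all reduce to 0 modulo the current basis, so we have a Gröbner basis.
Inter-reduce: drop elements whose leading term is divisible by another's, tail-reduce, and make monic.
Reduced Gröbner basis: {x - 1, y - 4}.

From the last basis element, y - 4 = 0, so y takes values in {4}. Each choice, substituted upward through the basis, yields the corresponding point(s) of the solution set.
  y = 4: the earlier basis element becomes x - 1 = 0, giving x = 1 — point (1, 4).
This is the nonlinear analogue of row-reducing a linear system.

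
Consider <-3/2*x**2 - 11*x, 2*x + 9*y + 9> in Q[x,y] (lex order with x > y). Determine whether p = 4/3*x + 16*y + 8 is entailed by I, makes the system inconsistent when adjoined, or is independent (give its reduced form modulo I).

Adjoining 4/3*x + 16*y + 8 makes the ideal the whole ring: the system is inconsistent.

First compute the reduced Gröbner basis of I by Buchberger's algorithm.
f_1 = -3/2*x**2 - 11*x, LT = x**2.
f_2 = 2*x + 9*y + 9, LT = x.

S(f_1,f_2): lcm = x**2. S = -9/2*x*y + 17/6*x.
  leading term x*y: subtract (-9/4*y)·f_2 from -9/2*x*y + 17/6*x → 17/6*x + 81/4*y**2 + 81/4*y
  leading term x: subtract (17/12)·f_2 from 17/6*x + 81/4*y**2 + 81/4*y → 81/4*y**2 + 15/2*y - 51/4
  leading term y**2: no divisor's leading term divides it; move 81/4*y**2 to the remainder.
  leading term y: no divisor's leading term divides it; move 15/2*y to the remainder.
  leading term 1: no divisor's leading term divides it; move -51/4 to the remainder.
  remainder 81/4*y**2 + 15/2*y - 51/4 ≠ 0; add h_3 = 81/4*y**2 + 15/2*y - 51/4 to the basis.

The other S-polynomials (S(f_1,h_3), S(f_2,h_3)) all reduce to 0 modulo the current basis, so we have a Gröbner basis.
Inter-reduce: drop elements whose leading term is divisible by another's, tail-reduce, and make monic.
Reduced Gröbner basis: {x + 9/2*y + 9/2, y**2 + 10/27*y - 17/27}.
Label its elements g_1 = x + 9/2*y + 9/2, g_2 = y**2 + 10/27*y - 17/27.

Reduce p = 4/3*x + 16*y + 8 modulo G:
  leading term x: subtract (4/3)·g_1 from 4/3*x + 16*y + 8 → 10*y + 2
  leading term y: no divisor's leading term divides it; move 10*y to the remainder.
  leading term 1: no divisor's leading term divides it; move 2 to the remainder.
  normal form = 10*y + 2.
The normal form is nonzero, so p ∉ I. Since p minus its normal form lies in I, I + (p) = I + (r) where r = 10*y + 2; decide whether this ideal is the whole ring.
Run Buchberger on G together with r (pairs among the g_i already reduce to 0 since G is a Gröbner basis):
g_1 = x + 9/2*y + 9/2, LT = x.
g_2 = y**2 + 10/27*y - 17/27, LT = y**2.
r = 10*y + 2, LT = y.

S(g_2,r): lcm = y**2. S = 23/135*y - 17/27.
  leading term y: subtract (23/1350)·r from 23/135*y - 17/27 → -448/675
  leading term 1: no divisor's leading term divides it; move -448/675 to the remainder.
  remainder -448/675 ≠ 0; add m_4 = -448/675 to the basis.

The other S-polynomials (S(g_1,g_2), S(g_1,r), S(g_1,m_4), S(g_2,m_4), S(r,m_4)) all reduce to 0 modulo the current basis, so we have a Gröbner basis.
Inter-reduce: drop elements whose leading term is divisible by another's, tail-reduce, and make monic.
Reduced Gröbner basis: {1}.
The reduced Gröbner basis of I + (p) is {1}: the ideal is the whole ring, so the enlarged system has no common solution — adjoining p is inconsistent.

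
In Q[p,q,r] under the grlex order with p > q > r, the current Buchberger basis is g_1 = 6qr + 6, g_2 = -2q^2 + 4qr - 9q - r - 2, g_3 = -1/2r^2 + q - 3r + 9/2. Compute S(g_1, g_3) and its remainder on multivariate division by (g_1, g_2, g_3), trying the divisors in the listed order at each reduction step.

S(g_1, g_3) = 2q^2 - 6qr + 9q + r; remainder on division = 0.

lcm(LM(g_1), LM(g_3)) = qr^2.
S = (lcm/LT(g_1))·g_1 − (lcm/LT(g_3))·g_3 = 2q^2 - 6qr + 9q + r.
Reduce S modulo (g_1, g_2, g_3) in that order:
  leading term q^2: subtract (-1)·g_2 from 2q^2 - 6qr + 9q + r → -2qr - 2
  leading term qr: subtract (-1/3)·g_1 from -2qr - 2 → 0
The remainder is 0, so this S-polynomial contributes no new basis element.
This is the inner loop of Buchberger's algorithm — each nonzero remainder becomes a new basis element.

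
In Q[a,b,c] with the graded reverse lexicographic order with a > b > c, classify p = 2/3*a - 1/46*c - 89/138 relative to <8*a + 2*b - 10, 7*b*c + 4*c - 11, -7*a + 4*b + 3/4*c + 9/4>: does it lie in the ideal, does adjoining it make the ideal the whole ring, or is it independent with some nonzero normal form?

2/3*a - 1/46*c - 89/138 lies in I (it reduces to 0).

First compute the reduced Gröbner basis of I by Buchberger's algorithm.
f_1 = 8*a + 2*b - 10, LT = a.
f_2 = 7*b*c + 4*c - 11, LT = b*c.
f_3 = -7*a + 4*b + 3/4*c + 9/4, LT = a.

S(f_1,f_3): lcm = a. S = 23/28*b + 3/28*c - 13/14.
  reduce S modulo (f_1, f_2, f_3):
  remainder 23/28*b + 3/28*c - 13/14 ≠ 0; add h_4 = 23/28*b + 3/28*c - 13/14 to the basis.

S(f_2,h_4): lcm = b*c. S = -3/23*c**2 + 274/161*c - 11/7.
  reduce S modulo (f_1, f_2, f_3, h_4):
  remainder -3/23*c**2 + 274/161*c - 11/7 ≠ 0; add h_5 = -3/23*c**2 + 274/161*c - 11/7 to the basis.

The other S-polynomials (S(f_1,f_2), S(f_2,f_3), S(f_1,h_4), S(f_3,h_4), S(f_1,h_5), S(f_2,h_5), S(f_3,h_5), S(h_4,h_5)) all reduce to 0 modulo the current basis, so we have a Gröbner basis.
Inter-reduce: drop elements whose leading term is divisible by another's, tail-reduce, and make monic.
Reduced Gröbner basis: {c**2 - 274/21*c + 253/21, a - 3/92*c - 89/92, b + 3/23*c - 26/23}.
Label its elements g_1 = c**2 - 274/21*c + 253/21, g_2 = a - 3/92*c - 89/92, g_3 = b + 3/23*c - 26/23.

Reduce p = 2/3*a - 1/46*c - 89/138 modulo G:
  leading term a: subtract (2/3)·g_2 from 2/3*a - 1/46*c - 89/138 → 0
  normal form = 0.
Since the normal form is 0, p ∈ I.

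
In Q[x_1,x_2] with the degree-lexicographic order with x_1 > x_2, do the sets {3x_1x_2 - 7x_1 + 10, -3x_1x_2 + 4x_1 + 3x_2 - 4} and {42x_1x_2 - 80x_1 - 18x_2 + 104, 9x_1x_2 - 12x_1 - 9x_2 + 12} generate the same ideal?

Two ideals are equal iff their reduced Gröbner bases coincide (the reduced basis is unique for a fixed ordering).
Buchberger on the first generating set:
f_1 = 3x_1x_2 - 7x_1 + 10, LT = x_1x_2.
f_2 = -3x_1x_2 + 4x_1 + 3x_2 - 4, LT = x_1x_2.

S(f_1,f_2): lcm = x_1x_2. S = -x_1 + x_2 + 2.
  reduce S modulo (f_1, f_2):
  remainder -x_1 + x_2 + 2 ≠ 0; add g_3 = -x_1 + x_2 + 2 to the basis.

S(f_1,g_3): lcm = x_1x_2. S = x_2^2 - 7/3x_1 + 2x_2 + 10/3.
  reduce S modulo (f_1, f_2, g_3):
  remainder x_2^2 - 1/3x_2 - 4/3 ≠ 0; add g_4 = x_2^2 - 1/3x_2 - 4/3 to the basis.

The other S-polynomials (S(f_2,g_3), S(f_1,g_4), S(f_2,g_4), S(g_3,g_4)) all reduce to 0 modulo the current basis, so we have a Gröbner basis.
Inter-reduce: drop elements whose leading term is divisible by another's, tail-reduce, and make monic.
Reduced Gröbner basis: {x_2^2 - 1/3x_2 - 4/3, x_1 - x_2 - 2}.

Buchberger on the second generating set:
h_1 = 42x_1x_2 - 80x_1 - 18x_2 + 104, LT = x_1x_2.
h_2 = 9x_1x_2 - 12x_1 - 9x_2 + 12, LT = x_1x_2.

S(h_1,h_2): lcm = x_1x_2. S = -4/7x_1 + 4/7x_2 + 8/7.
  reduce S modulo (h_1, h_2):
  remainder -4/7x_1 + 4/7x_2 + 8/7 ≠ 0; add k_3 = -4/7x_1 + 4/7x_2 + 8/7 to the basis.

S(h_1,k_3): lcm = x_1x_2. S = x_2^2 - 40/21x_1 + 11/7x_2 + 52/21.
  reduce S modulo (h_1, h_2, k_3):
  remainder x_2^2 - 1/3x_2 - 4/3 ≠ 0; add k_4 = x_2^2 - 1/3x_2 - 4/3 to the basis.

The other S-polynomials (S(h_2,k_3), S(h_1,k_4), S(h_2,k_4), S(k_3,k_4)) all reduce to 0 modulo the current basis, so we have a Gröbner basis.
Inter-reduce: drop elements whose leading term is divisible by another's, tail-reduce, and make monic.
Reduced Gröbner basis: {x_2^2 - 1/3x_2 - 4/3, x_1 - x_2 - 2}.

Same reduced basis, so the two generating sets span the same ideal.

Yes, the ideals are equal.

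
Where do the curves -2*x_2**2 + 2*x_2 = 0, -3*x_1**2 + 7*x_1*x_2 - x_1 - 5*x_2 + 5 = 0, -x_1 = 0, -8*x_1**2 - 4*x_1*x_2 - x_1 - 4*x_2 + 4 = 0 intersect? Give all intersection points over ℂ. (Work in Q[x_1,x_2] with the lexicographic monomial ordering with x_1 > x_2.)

{(0, 1)}

Compute a lex Gröbner basis by Buchberger's algorithm.
f_1 = -2*x_2**2 + 2*x_2, LT = x_2**2.
f_2 = -3*x_1**2 + 7*x_1*x_2 - x_1 - 5*x_2 + 5, LT = x_1**2.
f_3 = -x_1, LT = x_1.
f_4 = -8*x_1**2 - 4*x_1*x_2 - x_1 - 4*x_2 + 4, LT = x_1**2.

S(f_2,f_3): lcm = x_1**2. S = -7/3*x_1*x_2 + 1/3*x_1 + 5/3*x_2 - 5/3.
  leading term x_1*x_2: subtract (7/3*x_2)·f_3 from -7/3*x_1*x_2 + 1/3*x_1 + 5/3*x_2 - 5/3 → 1/3*x_1 + 5/3*x_2 - 5/3
  leading term x_1: subtract (-1/3)·f_3 from 1/3*x_1 + 5/3*x_2 - 5/3 → 5/3*x_2 - 5/3
  leading term x_2: no divisor's leading term divides it; move 5/3*x_2 to the remainder.
  leading term 1: no divisor's leading term divides it; move -5/3 to the remainder.
  remainder 5/3*x_2 - 5/3 ≠ 0; add h_5 = 5/3*x_2 - 5/3 to the basis.

The other S-polynomials (S(f_1,f_2), S(f_1,f_3), S(f_1,f_4), S(f_2,f_4), S(f_3,f_4), S(f_1,h_5), S(f_2,h_5), S(f_3,h_5), S(f_4,h_5)) all reduce to 0 modulo the current basis, so we have a Gröbner basis.
Inter-reduce: drop elements whose leading term is divisible by another's, tail-reduce, and make monic.
Reduced Gröbner basis: {x_1, x_2 - 1}.

A lex Gröbner basis eliminates variables successively. Here x_2 - 1 depends only on x_2, with roots {1}; lifting each root through the earlier basis elements recovers the full solutions.
  x_2 = 1: the earlier basis element becomes x_1 = 0, giving x_1 = 0 — point (0, 1).
Substituting each solution back into the original system confirms all equations vanish.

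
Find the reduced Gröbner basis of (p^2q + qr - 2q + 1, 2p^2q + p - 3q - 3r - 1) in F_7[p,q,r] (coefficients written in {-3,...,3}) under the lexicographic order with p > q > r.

f_1 = p^2q + qr - 2q + 1, LT = p^2q.
f_2 = 2p^2q + p - 3q - 3r - 1, LT = p^2q.

S(f_1,f_2): lcm = p^2q. S = 3p + qr + 3q - 2r - 2.
  reduce S modulo (f_1, f_2):
  remainder 3p + qr + 3q - 2r - 2 ≠ 0; add g_3 = 3p + qr + 3q - 2r - 2 to the basis.

S(f_1,g_3): lcm = p^2q. S = 2pq^2r - pq^2 + 3pqr + 3pq + qr - 2q + 1.
  reduce S modulo (f_1, f_2, g_3):
  remainder -3q^3r^2 + 3q^3r + q^3 - 2q^2r^2 - q^2r + q^2 + 2qr^2 - 2qr + 1 ≠ 0; add g_4 = -3q^3r^2 + 3q^3r + q^3 - 2q^2r^2 - q^2r + q^2 + 2qr^2 - 2qr + 1 to the basis.

The other S-polynomials (S(f_2,g_3), S(f_1,g_4), S(f_2,g_4), S(g_3,g_4)) all reduce to 0 modulo the current basis, so we have a Gröbner basis.
Inter-reduce: drop elements whose leading term is divisible by another's, tail-reduce, and make monic.

G = {p - 2qr + q - 3r - 3, q^3r^2 - q^3r + 2q^3 + 3q^2r^2 - 2q^2r + 2q^2 - 3qr^2 + 3qr + 2}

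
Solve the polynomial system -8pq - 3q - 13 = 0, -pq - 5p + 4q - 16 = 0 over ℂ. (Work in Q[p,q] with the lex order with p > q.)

Compute a lex Gröbner basis by Buchberger's algorithm.
f_1 = -8pq - 3q - 13, LT = pq.
f_2 = -pq - 5p + 4q - 16, LT = pq.

S(f_1,f_2): lcm = pq. S = -5p + \tfrac{35}{8}q - \tfrac{115}{8}.
  leading term p: no divisor's leading term divides it; move -5p to the remainder.
  leading term q: no divisor's leading term divides it; move \tfrac{35}{8}q to the remainder.
  leading term 1: no divisor's leading term divides it; move -\tfrac{115}{8} to the remainder.
  remainder -5p + \tfrac{35}{8}q - \tfrac{115}{8} ≠ 0; add h_3 = -5p + \tfrac{35}{8}q - \tfrac{115}{8} to the basis.

S(f_1,h_3): lcm = pq. S = \tfrac{7}{8}q^{2} - \tfrac{5}{2}q + \tfrac{13}{8}.
  leading term q^{2}: no divisor's leading term divides it; move \tfrac{7}{8}q^{2} to the remainder.
  leading term q: no divisor's leading term divides it; move -\tfrac{5}{2}q to the remainder.
  leading term 1: no divisor's leading term divides it; move \tfrac{13}{8} to the remainder.
  remainder \tfrac{7}{8}q^{2} - \tfrac{5}{2}q + \tfrac{13}{8} ≠ 0; add h_4 = \tfrac{7}{8}q^{2} - \tfrac{5}{2}q + \tfrac{13}{8} to the basis.

S(f_2,h_3): lcm = pq. S = 5p + \tfrac{7}{8}q^{2} - \tfrac{55}{8}q + 16.
  leading term p: subtract (-1)·h_3 from 5p + \tfrac{7}{8}q^{2} - \tfrac{55}{8}q + 16 → \tfrac{7}{8}q^{2} - \tfrac{5}{2}q + \tfrac{13}{8}
  leading term q^{2}: subtract (1)·h_4 from \tfrac{7}{8}q^{2} - \tfrac{5}{2}q + \tfrac{13}{8} → 0
  remainder 0.

S(f_1,h_4): lcm = pq^{2}. S = \tfrac{20}{7}pq - \tfrac{13}{7}p + \tfrac{3}{8}q^{2} + \tfrac{13}{8}q.
  leading term pq: subtract (-\tfrac{5}{14})·f_1 from \tfrac{20}{7}pq - \tfrac{13}{7}p + \tfrac{3}{8}q^{2} + \tfrac{13}{8}q → -\tfrac{13}{7}p + \tfrac{3}{8}q^{2} + \tfrac{31}{56}q - \tfrac{65}{14}
  leading term p: subtract (\tfrac{13}{35})·h_3 from -\tfrac{13}{7}p + \tfrac{3}{8}q^{2} + \tfrac{31}{56}q - \tfrac{65}{14} → \tfrac{3}{8}q^{2} - \tfrac{15}{14}q + \tfrac{39}{56}
  leading term q^{2}: subtract (\tfrac{3}{7})·h_4 from \tfrac{3}{8}q^{2} - \tfrac{15}{14}q + \tfrac{39}{56} → 0
  remainder 0.

S(f_2,h_4): lcm = pq^{2}. S = \tfrac{55}{7}pq - \tfrac{13}{7}p - 4q^{2} + 16q.
  leading term pq: subtract (-\tfrac{55}{56})·f_1 from \tfrac{55}{7}pq - \tfrac{13}{7}p - 4q^{2} + 16q → -\tfrac{13}{7}p - 4q^{2} + \tfrac{731}{56}q - \tfrac{715}{56}
  leading term p: subtract (\tfrac{13}{35})·h_3 from -\tfrac{13}{7}p - 4q^{2} + \tfrac{731}{56}q - \tfrac{715}{56} → -4q^{2} + \tfrac{80}{7}q - \tfrac{52}{7}
  leading term q^{2}: subtract (-\tfrac{32}{7})·h_4 from -4q^{2} + \tfrac{80}{7}q - \tfrac{52}{7} → 0
  remainder 0.

S(h_3,h_4): leading monomials are coprime, so the S-polynomial reduces to 0 (Buchberger's first criterion).
Every S-polynomial of the final basis reduces to 0, so we have a Gröbner basis.
Inter-reduce: drop elements whose leading term is divisible by another's, tail-reduce, and make monic.
Reduced Gröbner basis: {p - \tfrac{7}{8}q + \tfrac{23}{8}, q^{2} - \tfrac{20}{7}q + \tfrac{13}{7}}.

Since the basis is lex-ordered, q^{2} - \tfrac{20}{7}q + \tfrac{13}{7} is univariate in q. Its roots are {1, 13/7}. Back-substituting each root into the other basis elements fixes the other coordinates.
  q = 1: the earlier basis element becomes p + 2 = 0, giving p = -2 — point (-2, 1).
  q = 13/7: the earlier basis element becomes p + \tfrac{5}{4} = 0, giving p = -5/4 — point (-5/4, 13/7).
Check: every point annihilates each of the original generators.

{(-2, 1), (-5/4, 13/7)}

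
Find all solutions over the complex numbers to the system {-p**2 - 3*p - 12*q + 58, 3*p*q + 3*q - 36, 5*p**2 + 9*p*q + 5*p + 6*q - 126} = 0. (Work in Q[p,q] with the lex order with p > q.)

{(2, 4)}

Compute a lex Gröbner basis by Buchberger's algorithm.
f_1 = -p**2 - 3*p - 12*q + 58, LT = p**2.
f_2 = 3*p*q + 3*q - 36, LT = p*q.
f_3 = 5*p**2 + 9*p*q + 5*p + 6*q - 126, LT = p**2.

S(f_1,f_2): lcm = p**2*q. S = 2*p*q + 12*p + 12*q**2 - 58*q.
  leading term p*q: subtract (2/3)·f_2 from 2*p*q + 12*p + 12*q**2 - 58*q → 12*p + 12*q**2 - 60*q + 24
  leading term p: no divisor's leading term divides it; move 12*p to the remainder.
  leading term q**2: no divisor's leading term divides it; move 12*q**2 to the remainder.
  leading term q: no divisor's leading term divides it; move -60*q to the remainder.
  leading term 1: no divisor's leading term divides it; move 24 to the remainder.
  remainder 12*p + 12*q**2 - 60*q + 24 ≠ 0; add h_4 = 12*p + 12*q**2 - 60*q + 24 to the basis.

S(f_1,f_3): lcm = p**2. S = -9/5*p*q + 2*p + 54/5*q - 164/5.
  leading term p*q: subtract (-3/5)·f_2 from -9/5*p*q + 2*p + 54/5*q - 164/5 → 2*p + 63/5*q - 272/5
  leading term p: subtract (1/6)·h_4 from 2*p + 63/5*q - 272/5 → -2*q**2 + 113/5*q - 292/5
  leading term q**2: no divisor's leading term divides it; move -2*q**2 to the remainder.
  leading term q: no divisor's leading term divides it; move 113/5*q to the remainder.
  leading term 1: no divisor's leading term divides it; move -292/5 to the remainder.
  remainder -2*q**2 + 113/5*q - 292/5 ≠ 0; add h_5 = -2*q**2 + 113/5*q - 292/5 to the basis.

S(f_2,f_3): lcm = p**2*q. S = -9/5*p*q**2 - 12*p - 6/5*q**2 + 126/5*q.
  leading term p*q**2: subtract (-3/5*q)·f_2 from -9/5*p*q**2 - 12*p - 6/5*q**2 + 126/5*q → -12*p + 3/5*q**2 + 18/5*q
  leading term p: subtract (-1)·h_4 from -12*p + 3/5*q**2 + 18/5*q → 63/5*q**2 - 282/5*q + 24
  leading term q**2: subtract (-63/10)·h_5 from 63/5*q**2 - 282/5*q + 24 → 4299/50*q - 8598/25
  leading term q: no divisor's leading term divides it; move 4299/50*q to the remainder.
  leading term 1: no divisor's leading term divides it; move -8598/25 to the remainder.
  remainder 4299/50*q - 8598/25 ≠ 0; add h_6 = 4299/50*q - 8598/25 to the basis.

The other S-polynomials (S(f_1,h_4), S(f_2,h_4), S(f_3,h_4), S(f_1,h_5), S(f_2,h_5), S(f_3,h_5), S(h_4,h_5), S(f_1,h_6), S(f_2,h_6), S(f_3,h_6), S(h_4,h_6), S(h_5,h_6)) all reduce to 0 modulo the current basis, so we have a Gröbner basis.
Inter-reduce: drop elements whose leading term is divisible by another's, tail-reduce, and make monic.
Reduced Gröbner basis: {p - 2, q - 4}.

Since the basis is lex-ordered, q - 4 is univariate in q. Its roots are {4}. Back-substituting each root into the other basis elements fixes the other coordinates.
  q = 4: the earlier basis element becomes p - 2 = 0, giving p = 2 — point (2, 4).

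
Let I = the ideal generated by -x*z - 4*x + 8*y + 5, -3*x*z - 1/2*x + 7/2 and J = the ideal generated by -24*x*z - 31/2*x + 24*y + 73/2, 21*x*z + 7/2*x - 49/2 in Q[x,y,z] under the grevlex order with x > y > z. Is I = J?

No, the ideals differ.

Equality of ideals is decidable: compute both reduced Gröbner bases (unique for the ordering) and check whether they agree.
Buchberger on the first generating set:
f_1 = -x*z - 4*x + 8*y + 5, LT = x*z.
f_2 = -3*x*z - 1/2*x + 7/2, LT = x*z.

S(f_1,f_2): lcm = x*z. S = 23/6*x - 8*y - 23/6.
  leading term x: no divisor's leading term divides it; move 23/6*x to the remainder.
  leading term y: no divisor's leading term divides it; move -8*y to the remainder.
  leading term 1: no divisor's leading term divides it; move -23/6 to the remainder.
  remainder 23/6*x - 8*y - 23/6 ≠ 0; add g_3 = 23/6*x - 8*y - 23/6 to the basis.

S(f_1,g_3): lcm = x*z. S = 48/23*y*z + 4*x - 8*y + z - 5.
  leading term y*z: no divisor's leading term divides it; move 48/23*y*z to the remainder.
  leading term x: subtract (24/23)·g_3 from 4*x - 8*y + z - 5 → 8/23*y + z - 1
  leading term y: no divisor's leading term divides it; move 8/23*y to the remainder.
  leading term z: no divisor's leading term divides it; move z to the remainder.
  leading term 1: no divisor's leading term divides it; move -1 to the remainder.
  remainder 48/23*y*z + 8/23*y + z - 1 ≠ 0; add g_4 = 48/23*y*z + 8/23*y + z - 1 to the basis.

The other S-polynomials (S(f_2,g_3), S(f_1,g_4), S(f_2,g_4), S(g_3,g_4)) all reduce to 0 modulo the current basis, so we have a Gröbner basis.
Inter-reduce: drop elements whose leading term is divisible by another's, tail-reduce, and make monic.
Reduced Gröbner basis: {y*z + 1/6*y + 23/48*z - 23/48, x - 48/23*y - 1}.

Buchberger on the second generating set:
h_1 = -24*x*z - 31/2*x + 24*y + 73/2, LT = x*z.
h_2 = 21*x*z + 7/2*x - 49/2, LT = x*z.

S(h_1,h_2): lcm = x*z. S = 23/48*x - y - 17/48.
  leading term x: no divisor's leading term divides it; move 23/48*x to the remainder.
  leading term y: no divisor's leading term divides it; move -y to the remainder.
  leading term 1: no divisor's leading term divides it; move -17/48 to the remainder.
  remainder 23/48*x - y - 17/48 ≠ 0; add k_3 = 23/48*x - y - 17/48 to the basis.

S(h_1,k_3): lcm = x*z. S = 48/23*y*z + 31/48*x - y + 17/23*z - 73/48.
  leading term y*z: no divisor's leading term divides it; move 48/23*y*z to the remainder.
  leading term x: subtract (31/23)·k_3 from 31/48*x - y + 17/23*z - 73/48 → 8/23*y + 17/23*z - 24/23
  leading term y: no divisor's leading term divides it; move 8/23*y to the remainder.
  leading term z: no divisor's leading term divides it; move 17/23*z to the remainder.
  leading term 1: no divisor's leading term divides it; move -24/23 to the remainder.
  remainder 48/23*y*z + 8/23*y + 17/23*z - 24/23 ≠ 0; add k_4 = 48/23*y*z + 8/23*y + 17/23*z - 24/23 to the basis.

The other S-polynomials (S(h_2,k_3), S(h_1,k_4), S(h_2,k_4), S(k_3,k_4)) all reduce to 0 modulo the current basis, so we have a Gröbner basis.
Inter-reduce: drop elements whose leading term is divisible by another's, tail-reduce, and make monic.
Reduced Gröbner basis: {y*z + 1/6*y + 17/48*z - 1/2, x - 48/23*y - 17/23}.

The bases are distinct; the ideals are different.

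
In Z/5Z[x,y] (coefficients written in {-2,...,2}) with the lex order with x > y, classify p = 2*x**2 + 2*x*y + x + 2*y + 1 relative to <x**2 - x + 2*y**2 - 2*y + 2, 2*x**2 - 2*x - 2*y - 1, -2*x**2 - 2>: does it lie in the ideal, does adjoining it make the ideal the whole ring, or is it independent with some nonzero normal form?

First compute the reduced Gröbner basis of I by Buchberger's algorithm.
f_1 = x**2 - x + 2*y**2 - 2*y + 2, LT = x**2.
f_2 = 2*x**2 - 2*x - 2*y - 1, LT = x**2.
f_3 = -2*x**2 - 2, LT = x**2.

S(f_1,f_2): lcm = x**2. S = 2*y**2 - y.
  reduce S modulo (f_1, f_2, f_3):
  remainder 2*y**2 - y ≠ 0; add h_4 = 2*y**2 - y to the basis.

S(f_1,f_3): lcm = x**2. S = -x + 2*y**2 - 2*y + 1.
  reduce S modulo (f_1, f_2, f_3, h_4):
  remainder -x - y + 1 ≠ 0; add h_5 = -x - y + 1 to the basis.

S(f_1,h_5): lcm = x**2. S = -x*y + 2*y**2 - 2*y + 2.
  reduce S modulo (f_1, f_2, f_3, h_4, h_5):
  remainder y + 2 ≠ 0; add h_6 = y + 2 to the basis.

The other S-polynomials (S(f_2,f_3), S(f_1,h_4), S(f_2,h_4), S(f_3,h_4), S(f_2,h_5), S(f_3,h_5), S(h_4,h_5), S(f_1,h_6), S(f_2,h_6), S(f_3,h_6), S(h_4,h_6), S(h_5,h_6)) all reduce to 0 modulo the current basis, so we have a Gröbner basis.
Inter-reduce: drop elements whose leading term is divisible by another's, tail-reduce, and make monic.
Reduced Gröbner basis: {x + 2, y + 2}.
Label its elements g_1 = x + 2, g_2 = y + 2.

Reduce p = 2*x**2 + 2*x*y + x + 2*y + 1 modulo G:
  leading term x**2: subtract (2*x)·g_1 from 2*x**2 + 2*x*y + x + 2*y + 1 → 2*x*y + 2*x + 2*y + 1
  leading term x*y: subtract (2*y)·g_1 from 2*x*y + 2*x + 2*y + 1 → 2*x - 2*y + 1
  leading term x: subtract (2)·g_1 from 2*x - 2*y + 1 → -2*y + 2
  leading term y: subtract (-2)·g_2 from -2*y + 2 → 1
  leading term 1: no divisor's leading term divides it; move 1 to the remainder.
  normal form = 1.
The normal form is nonzero, so p ∉ I. Since p minus its normal form lies in I, I + (p) = I + (r) where r = 1; decide whether this ideal is the whole ring.
Here r = 1 is a nonzero constant, hence a unit: 1 ∈ I + (p), the Gröbner basis of I + (p) is {1}, and the enlarged system has no common solution — adjoining p is inconsistent.

Adjoining 2*x**2 + 2*x*y + x + 2*y + 1 makes the ideal the whole ring: the system is inconsistent.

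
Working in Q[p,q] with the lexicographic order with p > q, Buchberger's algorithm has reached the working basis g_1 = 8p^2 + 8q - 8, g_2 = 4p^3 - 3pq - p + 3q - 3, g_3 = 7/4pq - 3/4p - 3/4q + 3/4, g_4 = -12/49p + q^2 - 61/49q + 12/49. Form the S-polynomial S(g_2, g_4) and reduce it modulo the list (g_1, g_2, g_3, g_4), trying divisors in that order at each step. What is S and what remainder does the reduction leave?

S(g_2, g_4) = 49/12p^2q^2 - 61/12p^2q + p^2 - 3/4pq - 1/4p + 3/4q - 3/4; remainder on division = -49/12q^3 + 41/6q^2 - 11/4q.

lcm(LM(g_2), LM(g_4)) = p^3.
S = (lcm/LT(g_2))·g_2 − (lcm/LT(g_4))·g_4 = 49/12p^2q^2 - 61/12p^2q + p^2 - 3/4pq - 1/4p + 3/4q - 3/4.
Reduce S modulo (g_1, g_2, g_3, g_4) in that order:
  leading term p^2q^2: subtract (49/96q^2)·g_1 from 49/12p^2q^2 - 61/12p^2q + p^2 - 3/4pq - 1/4p + 3/4q - 3/4 → -61/12p^2q + p^2 - 3/4pq - 1/4p - 49/12q^3 + 49/12q^2 + 3/4q - 3/4
  leading term p^2q: subtract (-61/96q)·g_1 from -61/12p^2q + p^2 - 3/4pq - 1/4p - 49/12q^3 + 49/12q^2 + 3/4q - 3/4 → p^2 - 3/4pq - 1/4p - 49/12q^3 + 55/6q^2 - 13/3q - 3/4
  leading term p^2: subtract (1/8)·g_1 from p^2 - 3/4pq - 1/4p - 49/12q^3 + 55/6q^2 - 13/3q - 3/4 → -3/4pq - 1/4p - 49/12q^3 + 55/6q^2 - 16/3q + 1/4
  leading term pq: subtract (-3/7)·g_3 from -3/4pq - 1/4p - 49/12q^3 + 55/6q^2 - 16/3q + 1/4 → -4/7p - 49/12q^3 + 55/6q^2 - 475/84q + 4/7
  leading term p: subtract (7/3)·g_4 from -4/7p - 49/12q^3 + 55/6q^2 - 475/84q + 4/7 → -49/12q^3 + 41/6q^2 - 11/4q
  leading term q^3: no divisor's leading term divides it; move -49/12q^3 to the remainder.
  leading term q^2: no divisor's leading term divides it; move 41/6q^2 to the remainder.
  leading term q: no divisor's leading term divides it; move -11/4q to the remainder.
The remainder -49/12q^3 + 41/6q^2 - 11/4q is nonzero, so it would be added as the next basis element.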